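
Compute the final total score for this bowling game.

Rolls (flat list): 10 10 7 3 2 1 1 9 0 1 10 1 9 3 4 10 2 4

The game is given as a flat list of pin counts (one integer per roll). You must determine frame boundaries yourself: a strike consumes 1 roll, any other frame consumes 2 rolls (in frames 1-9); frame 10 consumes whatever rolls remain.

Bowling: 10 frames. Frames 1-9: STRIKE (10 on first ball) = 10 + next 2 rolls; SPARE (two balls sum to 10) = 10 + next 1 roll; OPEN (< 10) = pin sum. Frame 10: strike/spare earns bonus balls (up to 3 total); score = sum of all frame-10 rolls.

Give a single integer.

Answer: 129

Derivation:
Frame 1: STRIKE. 10 + next two rolls (10+7) = 27. Cumulative: 27
Frame 2: STRIKE. 10 + next two rolls (7+3) = 20. Cumulative: 47
Frame 3: SPARE (7+3=10). 10 + next roll (2) = 12. Cumulative: 59
Frame 4: OPEN (2+1=3). Cumulative: 62
Frame 5: SPARE (1+9=10). 10 + next roll (0) = 10. Cumulative: 72
Frame 6: OPEN (0+1=1). Cumulative: 73
Frame 7: STRIKE. 10 + next two rolls (1+9) = 20. Cumulative: 93
Frame 8: SPARE (1+9=10). 10 + next roll (3) = 13. Cumulative: 106
Frame 9: OPEN (3+4=7). Cumulative: 113
Frame 10: STRIKE. Sum of all frame-10 rolls (10+2+4) = 16. Cumulative: 129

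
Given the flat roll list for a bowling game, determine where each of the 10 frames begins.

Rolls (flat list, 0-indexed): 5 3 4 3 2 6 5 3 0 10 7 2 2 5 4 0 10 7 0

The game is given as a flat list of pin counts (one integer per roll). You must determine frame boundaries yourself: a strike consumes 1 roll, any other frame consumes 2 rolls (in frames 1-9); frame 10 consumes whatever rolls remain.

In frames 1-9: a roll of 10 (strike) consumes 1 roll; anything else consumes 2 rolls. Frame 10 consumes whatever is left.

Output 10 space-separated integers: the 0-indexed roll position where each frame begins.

Answer: 0 2 4 6 8 10 12 14 16 17

Derivation:
Frame 1 starts at roll index 0: rolls=5,3 (sum=8), consumes 2 rolls
Frame 2 starts at roll index 2: rolls=4,3 (sum=7), consumes 2 rolls
Frame 3 starts at roll index 4: rolls=2,6 (sum=8), consumes 2 rolls
Frame 4 starts at roll index 6: rolls=5,3 (sum=8), consumes 2 rolls
Frame 5 starts at roll index 8: rolls=0,10 (sum=10), consumes 2 rolls
Frame 6 starts at roll index 10: rolls=7,2 (sum=9), consumes 2 rolls
Frame 7 starts at roll index 12: rolls=2,5 (sum=7), consumes 2 rolls
Frame 8 starts at roll index 14: rolls=4,0 (sum=4), consumes 2 rolls
Frame 9 starts at roll index 16: roll=10 (strike), consumes 1 roll
Frame 10 starts at roll index 17: 2 remaining rolls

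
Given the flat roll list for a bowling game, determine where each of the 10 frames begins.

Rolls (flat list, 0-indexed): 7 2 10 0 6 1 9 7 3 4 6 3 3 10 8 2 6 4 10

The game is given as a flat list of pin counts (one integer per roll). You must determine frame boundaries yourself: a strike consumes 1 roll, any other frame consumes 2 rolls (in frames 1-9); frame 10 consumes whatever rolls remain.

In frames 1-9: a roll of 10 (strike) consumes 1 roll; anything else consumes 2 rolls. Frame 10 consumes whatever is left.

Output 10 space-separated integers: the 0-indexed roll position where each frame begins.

Answer: 0 2 3 5 7 9 11 13 14 16

Derivation:
Frame 1 starts at roll index 0: rolls=7,2 (sum=9), consumes 2 rolls
Frame 2 starts at roll index 2: roll=10 (strike), consumes 1 roll
Frame 3 starts at roll index 3: rolls=0,6 (sum=6), consumes 2 rolls
Frame 4 starts at roll index 5: rolls=1,9 (sum=10), consumes 2 rolls
Frame 5 starts at roll index 7: rolls=7,3 (sum=10), consumes 2 rolls
Frame 6 starts at roll index 9: rolls=4,6 (sum=10), consumes 2 rolls
Frame 7 starts at roll index 11: rolls=3,3 (sum=6), consumes 2 rolls
Frame 8 starts at roll index 13: roll=10 (strike), consumes 1 roll
Frame 9 starts at roll index 14: rolls=8,2 (sum=10), consumes 2 rolls
Frame 10 starts at roll index 16: 3 remaining rolls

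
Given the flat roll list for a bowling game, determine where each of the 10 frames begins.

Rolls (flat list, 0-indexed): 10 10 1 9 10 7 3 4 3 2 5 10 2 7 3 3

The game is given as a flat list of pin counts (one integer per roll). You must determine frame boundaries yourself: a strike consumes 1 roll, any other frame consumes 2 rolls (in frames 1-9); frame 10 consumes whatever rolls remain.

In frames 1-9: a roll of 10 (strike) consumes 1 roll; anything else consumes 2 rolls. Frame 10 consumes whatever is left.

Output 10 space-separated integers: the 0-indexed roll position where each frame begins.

Frame 1 starts at roll index 0: roll=10 (strike), consumes 1 roll
Frame 2 starts at roll index 1: roll=10 (strike), consumes 1 roll
Frame 3 starts at roll index 2: rolls=1,9 (sum=10), consumes 2 rolls
Frame 4 starts at roll index 4: roll=10 (strike), consumes 1 roll
Frame 5 starts at roll index 5: rolls=7,3 (sum=10), consumes 2 rolls
Frame 6 starts at roll index 7: rolls=4,3 (sum=7), consumes 2 rolls
Frame 7 starts at roll index 9: rolls=2,5 (sum=7), consumes 2 rolls
Frame 8 starts at roll index 11: roll=10 (strike), consumes 1 roll
Frame 9 starts at roll index 12: rolls=2,7 (sum=9), consumes 2 rolls
Frame 10 starts at roll index 14: 2 remaining rolls

Answer: 0 1 2 4 5 7 9 11 12 14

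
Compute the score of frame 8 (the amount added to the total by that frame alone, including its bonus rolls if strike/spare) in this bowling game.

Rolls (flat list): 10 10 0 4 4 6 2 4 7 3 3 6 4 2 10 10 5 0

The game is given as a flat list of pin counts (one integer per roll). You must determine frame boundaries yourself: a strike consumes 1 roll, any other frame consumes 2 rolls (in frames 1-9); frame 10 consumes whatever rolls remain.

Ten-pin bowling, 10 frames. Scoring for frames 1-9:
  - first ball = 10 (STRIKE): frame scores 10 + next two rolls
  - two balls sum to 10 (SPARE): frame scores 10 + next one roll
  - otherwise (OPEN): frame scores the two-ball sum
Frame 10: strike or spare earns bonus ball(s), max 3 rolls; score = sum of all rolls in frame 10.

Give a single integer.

Frame 1: STRIKE. 10 + next two rolls (10+0) = 20. Cumulative: 20
Frame 2: STRIKE. 10 + next two rolls (0+4) = 14. Cumulative: 34
Frame 3: OPEN (0+4=4). Cumulative: 38
Frame 4: SPARE (4+6=10). 10 + next roll (2) = 12. Cumulative: 50
Frame 5: OPEN (2+4=6). Cumulative: 56
Frame 6: SPARE (7+3=10). 10 + next roll (3) = 13. Cumulative: 69
Frame 7: OPEN (3+6=9). Cumulative: 78
Frame 8: OPEN (4+2=6). Cumulative: 84
Frame 9: STRIKE. 10 + next two rolls (10+5) = 25. Cumulative: 109
Frame 10: STRIKE. Sum of all frame-10 rolls (10+5+0) = 15. Cumulative: 124

Answer: 6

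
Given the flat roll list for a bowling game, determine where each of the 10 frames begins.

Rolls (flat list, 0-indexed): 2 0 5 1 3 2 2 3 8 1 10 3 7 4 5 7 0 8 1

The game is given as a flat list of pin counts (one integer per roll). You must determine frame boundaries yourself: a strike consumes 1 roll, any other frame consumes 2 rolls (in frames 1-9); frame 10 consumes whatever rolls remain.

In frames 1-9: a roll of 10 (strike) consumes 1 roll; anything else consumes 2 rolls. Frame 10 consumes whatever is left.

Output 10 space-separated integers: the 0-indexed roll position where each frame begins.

Answer: 0 2 4 6 8 10 11 13 15 17

Derivation:
Frame 1 starts at roll index 0: rolls=2,0 (sum=2), consumes 2 rolls
Frame 2 starts at roll index 2: rolls=5,1 (sum=6), consumes 2 rolls
Frame 3 starts at roll index 4: rolls=3,2 (sum=5), consumes 2 rolls
Frame 4 starts at roll index 6: rolls=2,3 (sum=5), consumes 2 rolls
Frame 5 starts at roll index 8: rolls=8,1 (sum=9), consumes 2 rolls
Frame 6 starts at roll index 10: roll=10 (strike), consumes 1 roll
Frame 7 starts at roll index 11: rolls=3,7 (sum=10), consumes 2 rolls
Frame 8 starts at roll index 13: rolls=4,5 (sum=9), consumes 2 rolls
Frame 9 starts at roll index 15: rolls=7,0 (sum=7), consumes 2 rolls
Frame 10 starts at roll index 17: 2 remaining rolls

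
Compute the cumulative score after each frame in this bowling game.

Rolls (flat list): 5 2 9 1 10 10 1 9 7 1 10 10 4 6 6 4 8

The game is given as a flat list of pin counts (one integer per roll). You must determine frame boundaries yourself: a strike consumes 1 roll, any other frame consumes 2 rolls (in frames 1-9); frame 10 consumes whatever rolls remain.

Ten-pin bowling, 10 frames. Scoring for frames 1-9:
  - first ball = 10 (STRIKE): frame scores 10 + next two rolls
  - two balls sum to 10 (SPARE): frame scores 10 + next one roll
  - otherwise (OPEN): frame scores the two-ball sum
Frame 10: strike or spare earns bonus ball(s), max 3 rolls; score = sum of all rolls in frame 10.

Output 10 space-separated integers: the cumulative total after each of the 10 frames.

Frame 1: OPEN (5+2=7). Cumulative: 7
Frame 2: SPARE (9+1=10). 10 + next roll (10) = 20. Cumulative: 27
Frame 3: STRIKE. 10 + next two rolls (10+1) = 21. Cumulative: 48
Frame 4: STRIKE. 10 + next two rolls (1+9) = 20. Cumulative: 68
Frame 5: SPARE (1+9=10). 10 + next roll (7) = 17. Cumulative: 85
Frame 6: OPEN (7+1=8). Cumulative: 93
Frame 7: STRIKE. 10 + next two rolls (10+4) = 24. Cumulative: 117
Frame 8: STRIKE. 10 + next two rolls (4+6) = 20. Cumulative: 137
Frame 9: SPARE (4+6=10). 10 + next roll (6) = 16. Cumulative: 153
Frame 10: SPARE. Sum of all frame-10 rolls (6+4+8) = 18. Cumulative: 171

Answer: 7 27 48 68 85 93 117 137 153 171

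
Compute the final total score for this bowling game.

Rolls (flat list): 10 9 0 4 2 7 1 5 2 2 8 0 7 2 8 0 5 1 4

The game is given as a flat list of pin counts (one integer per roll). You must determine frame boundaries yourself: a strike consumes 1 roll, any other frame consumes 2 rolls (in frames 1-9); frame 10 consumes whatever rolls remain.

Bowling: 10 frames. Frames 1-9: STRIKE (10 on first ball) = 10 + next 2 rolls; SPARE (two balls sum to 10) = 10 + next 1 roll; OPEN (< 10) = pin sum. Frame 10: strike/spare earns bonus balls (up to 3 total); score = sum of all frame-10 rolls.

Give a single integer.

Frame 1: STRIKE. 10 + next two rolls (9+0) = 19. Cumulative: 19
Frame 2: OPEN (9+0=9). Cumulative: 28
Frame 3: OPEN (4+2=6). Cumulative: 34
Frame 4: OPEN (7+1=8). Cumulative: 42
Frame 5: OPEN (5+2=7). Cumulative: 49
Frame 6: SPARE (2+8=10). 10 + next roll (0) = 10. Cumulative: 59
Frame 7: OPEN (0+7=7). Cumulative: 66
Frame 8: SPARE (2+8=10). 10 + next roll (0) = 10. Cumulative: 76
Frame 9: OPEN (0+5=5). Cumulative: 81
Frame 10: OPEN. Sum of all frame-10 rolls (1+4) = 5. Cumulative: 86

Answer: 86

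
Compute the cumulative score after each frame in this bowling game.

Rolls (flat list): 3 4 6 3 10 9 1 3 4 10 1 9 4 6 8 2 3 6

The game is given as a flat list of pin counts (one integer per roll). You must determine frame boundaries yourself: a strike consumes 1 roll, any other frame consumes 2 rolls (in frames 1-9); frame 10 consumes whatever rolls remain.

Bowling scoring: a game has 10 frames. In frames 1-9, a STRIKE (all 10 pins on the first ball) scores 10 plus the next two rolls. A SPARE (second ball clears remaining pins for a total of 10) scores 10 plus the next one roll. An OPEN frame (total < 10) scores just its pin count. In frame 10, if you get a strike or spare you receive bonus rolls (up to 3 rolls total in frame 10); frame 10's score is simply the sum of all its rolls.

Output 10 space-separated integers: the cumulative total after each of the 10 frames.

Frame 1: OPEN (3+4=7). Cumulative: 7
Frame 2: OPEN (6+3=9). Cumulative: 16
Frame 3: STRIKE. 10 + next two rolls (9+1) = 20. Cumulative: 36
Frame 4: SPARE (9+1=10). 10 + next roll (3) = 13. Cumulative: 49
Frame 5: OPEN (3+4=7). Cumulative: 56
Frame 6: STRIKE. 10 + next two rolls (1+9) = 20. Cumulative: 76
Frame 7: SPARE (1+9=10). 10 + next roll (4) = 14. Cumulative: 90
Frame 8: SPARE (4+6=10). 10 + next roll (8) = 18. Cumulative: 108
Frame 9: SPARE (8+2=10). 10 + next roll (3) = 13. Cumulative: 121
Frame 10: OPEN. Sum of all frame-10 rolls (3+6) = 9. Cumulative: 130

Answer: 7 16 36 49 56 76 90 108 121 130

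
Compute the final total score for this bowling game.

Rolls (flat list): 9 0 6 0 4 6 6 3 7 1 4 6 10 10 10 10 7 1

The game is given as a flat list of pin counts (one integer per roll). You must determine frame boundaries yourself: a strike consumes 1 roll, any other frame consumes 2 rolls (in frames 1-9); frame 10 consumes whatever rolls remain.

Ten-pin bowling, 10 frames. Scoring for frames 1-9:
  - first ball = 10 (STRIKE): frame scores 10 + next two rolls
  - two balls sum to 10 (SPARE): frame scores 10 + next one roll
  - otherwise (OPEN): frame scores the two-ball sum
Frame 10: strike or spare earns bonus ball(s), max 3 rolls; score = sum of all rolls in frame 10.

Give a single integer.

Frame 1: OPEN (9+0=9). Cumulative: 9
Frame 2: OPEN (6+0=6). Cumulative: 15
Frame 3: SPARE (4+6=10). 10 + next roll (6) = 16. Cumulative: 31
Frame 4: OPEN (6+3=9). Cumulative: 40
Frame 5: OPEN (7+1=8). Cumulative: 48
Frame 6: SPARE (4+6=10). 10 + next roll (10) = 20. Cumulative: 68
Frame 7: STRIKE. 10 + next two rolls (10+10) = 30. Cumulative: 98
Frame 8: STRIKE. 10 + next two rolls (10+10) = 30. Cumulative: 128
Frame 9: STRIKE. 10 + next two rolls (10+7) = 27. Cumulative: 155
Frame 10: STRIKE. Sum of all frame-10 rolls (10+7+1) = 18. Cumulative: 173

Answer: 173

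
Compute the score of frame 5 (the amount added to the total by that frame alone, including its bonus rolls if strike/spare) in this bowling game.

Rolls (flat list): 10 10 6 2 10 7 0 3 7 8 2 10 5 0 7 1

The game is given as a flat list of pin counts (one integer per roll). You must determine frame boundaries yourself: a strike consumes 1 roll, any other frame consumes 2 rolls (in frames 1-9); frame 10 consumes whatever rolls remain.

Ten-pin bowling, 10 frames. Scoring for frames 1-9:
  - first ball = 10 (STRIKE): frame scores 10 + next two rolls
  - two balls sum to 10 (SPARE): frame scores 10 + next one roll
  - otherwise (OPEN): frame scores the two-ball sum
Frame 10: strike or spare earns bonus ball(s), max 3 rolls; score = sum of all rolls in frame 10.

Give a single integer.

Answer: 7

Derivation:
Frame 1: STRIKE. 10 + next two rolls (10+6) = 26. Cumulative: 26
Frame 2: STRIKE. 10 + next two rolls (6+2) = 18. Cumulative: 44
Frame 3: OPEN (6+2=8). Cumulative: 52
Frame 4: STRIKE. 10 + next two rolls (7+0) = 17. Cumulative: 69
Frame 5: OPEN (7+0=7). Cumulative: 76
Frame 6: SPARE (3+7=10). 10 + next roll (8) = 18. Cumulative: 94
Frame 7: SPARE (8+2=10). 10 + next roll (10) = 20. Cumulative: 114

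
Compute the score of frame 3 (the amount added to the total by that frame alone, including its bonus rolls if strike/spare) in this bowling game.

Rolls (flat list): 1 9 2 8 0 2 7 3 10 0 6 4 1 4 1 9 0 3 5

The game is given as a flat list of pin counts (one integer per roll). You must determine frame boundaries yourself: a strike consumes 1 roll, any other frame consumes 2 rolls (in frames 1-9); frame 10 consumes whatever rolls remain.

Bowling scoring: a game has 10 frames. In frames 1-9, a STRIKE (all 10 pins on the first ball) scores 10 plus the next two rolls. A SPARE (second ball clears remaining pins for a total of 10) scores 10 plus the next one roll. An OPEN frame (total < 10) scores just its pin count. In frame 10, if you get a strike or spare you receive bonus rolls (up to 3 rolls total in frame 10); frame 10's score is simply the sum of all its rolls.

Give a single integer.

Answer: 2

Derivation:
Frame 1: SPARE (1+9=10). 10 + next roll (2) = 12. Cumulative: 12
Frame 2: SPARE (2+8=10). 10 + next roll (0) = 10. Cumulative: 22
Frame 3: OPEN (0+2=2). Cumulative: 24
Frame 4: SPARE (7+3=10). 10 + next roll (10) = 20. Cumulative: 44
Frame 5: STRIKE. 10 + next two rolls (0+6) = 16. Cumulative: 60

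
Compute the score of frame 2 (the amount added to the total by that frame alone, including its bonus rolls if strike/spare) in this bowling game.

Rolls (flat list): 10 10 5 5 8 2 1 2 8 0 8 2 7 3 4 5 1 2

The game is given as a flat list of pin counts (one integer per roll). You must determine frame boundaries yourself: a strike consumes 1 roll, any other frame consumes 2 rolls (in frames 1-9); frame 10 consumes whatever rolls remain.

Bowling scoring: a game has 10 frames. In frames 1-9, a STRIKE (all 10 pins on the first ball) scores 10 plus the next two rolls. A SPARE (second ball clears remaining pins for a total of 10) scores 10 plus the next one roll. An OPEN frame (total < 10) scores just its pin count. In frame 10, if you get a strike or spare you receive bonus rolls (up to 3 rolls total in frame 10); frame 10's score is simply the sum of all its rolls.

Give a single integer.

Frame 1: STRIKE. 10 + next two rolls (10+5) = 25. Cumulative: 25
Frame 2: STRIKE. 10 + next two rolls (5+5) = 20. Cumulative: 45
Frame 3: SPARE (5+5=10). 10 + next roll (8) = 18. Cumulative: 63
Frame 4: SPARE (8+2=10). 10 + next roll (1) = 11. Cumulative: 74

Answer: 20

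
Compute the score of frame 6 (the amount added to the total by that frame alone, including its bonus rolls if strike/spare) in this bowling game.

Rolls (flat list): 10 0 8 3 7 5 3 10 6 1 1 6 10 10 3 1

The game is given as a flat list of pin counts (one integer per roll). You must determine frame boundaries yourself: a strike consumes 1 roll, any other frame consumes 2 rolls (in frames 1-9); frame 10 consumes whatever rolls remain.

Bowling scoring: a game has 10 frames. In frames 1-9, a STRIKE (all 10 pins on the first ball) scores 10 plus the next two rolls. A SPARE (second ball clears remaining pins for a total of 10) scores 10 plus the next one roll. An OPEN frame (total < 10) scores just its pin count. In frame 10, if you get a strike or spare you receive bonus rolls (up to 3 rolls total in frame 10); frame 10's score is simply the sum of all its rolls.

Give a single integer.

Answer: 7

Derivation:
Frame 1: STRIKE. 10 + next two rolls (0+8) = 18. Cumulative: 18
Frame 2: OPEN (0+8=8). Cumulative: 26
Frame 3: SPARE (3+7=10). 10 + next roll (5) = 15. Cumulative: 41
Frame 4: OPEN (5+3=8). Cumulative: 49
Frame 5: STRIKE. 10 + next two rolls (6+1) = 17. Cumulative: 66
Frame 6: OPEN (6+1=7). Cumulative: 73
Frame 7: OPEN (1+6=7). Cumulative: 80
Frame 8: STRIKE. 10 + next two rolls (10+3) = 23. Cumulative: 103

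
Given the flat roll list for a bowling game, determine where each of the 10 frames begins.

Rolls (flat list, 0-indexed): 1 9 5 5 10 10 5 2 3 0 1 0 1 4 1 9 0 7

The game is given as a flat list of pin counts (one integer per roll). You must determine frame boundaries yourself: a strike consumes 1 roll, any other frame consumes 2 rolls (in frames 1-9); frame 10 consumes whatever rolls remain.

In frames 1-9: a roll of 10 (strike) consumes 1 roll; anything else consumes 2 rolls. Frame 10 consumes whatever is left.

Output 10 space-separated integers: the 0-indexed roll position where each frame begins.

Answer: 0 2 4 5 6 8 10 12 14 16

Derivation:
Frame 1 starts at roll index 0: rolls=1,9 (sum=10), consumes 2 rolls
Frame 2 starts at roll index 2: rolls=5,5 (sum=10), consumes 2 rolls
Frame 3 starts at roll index 4: roll=10 (strike), consumes 1 roll
Frame 4 starts at roll index 5: roll=10 (strike), consumes 1 roll
Frame 5 starts at roll index 6: rolls=5,2 (sum=7), consumes 2 rolls
Frame 6 starts at roll index 8: rolls=3,0 (sum=3), consumes 2 rolls
Frame 7 starts at roll index 10: rolls=1,0 (sum=1), consumes 2 rolls
Frame 8 starts at roll index 12: rolls=1,4 (sum=5), consumes 2 rolls
Frame 9 starts at roll index 14: rolls=1,9 (sum=10), consumes 2 rolls
Frame 10 starts at roll index 16: 2 remaining rolls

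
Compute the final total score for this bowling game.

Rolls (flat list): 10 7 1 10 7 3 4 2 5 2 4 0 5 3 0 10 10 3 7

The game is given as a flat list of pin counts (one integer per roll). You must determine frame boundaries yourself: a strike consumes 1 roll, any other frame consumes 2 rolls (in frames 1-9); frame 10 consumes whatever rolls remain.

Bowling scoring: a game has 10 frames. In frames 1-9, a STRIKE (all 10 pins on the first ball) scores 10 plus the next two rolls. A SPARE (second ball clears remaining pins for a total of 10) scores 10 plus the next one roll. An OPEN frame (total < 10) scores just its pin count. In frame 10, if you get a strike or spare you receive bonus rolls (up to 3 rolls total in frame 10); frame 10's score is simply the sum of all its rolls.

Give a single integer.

Answer: 125

Derivation:
Frame 1: STRIKE. 10 + next two rolls (7+1) = 18. Cumulative: 18
Frame 2: OPEN (7+1=8). Cumulative: 26
Frame 3: STRIKE. 10 + next two rolls (7+3) = 20. Cumulative: 46
Frame 4: SPARE (7+3=10). 10 + next roll (4) = 14. Cumulative: 60
Frame 5: OPEN (4+2=6). Cumulative: 66
Frame 6: OPEN (5+2=7). Cumulative: 73
Frame 7: OPEN (4+0=4). Cumulative: 77
Frame 8: OPEN (5+3=8). Cumulative: 85
Frame 9: SPARE (0+10=10). 10 + next roll (10) = 20. Cumulative: 105
Frame 10: STRIKE. Sum of all frame-10 rolls (10+3+7) = 20. Cumulative: 125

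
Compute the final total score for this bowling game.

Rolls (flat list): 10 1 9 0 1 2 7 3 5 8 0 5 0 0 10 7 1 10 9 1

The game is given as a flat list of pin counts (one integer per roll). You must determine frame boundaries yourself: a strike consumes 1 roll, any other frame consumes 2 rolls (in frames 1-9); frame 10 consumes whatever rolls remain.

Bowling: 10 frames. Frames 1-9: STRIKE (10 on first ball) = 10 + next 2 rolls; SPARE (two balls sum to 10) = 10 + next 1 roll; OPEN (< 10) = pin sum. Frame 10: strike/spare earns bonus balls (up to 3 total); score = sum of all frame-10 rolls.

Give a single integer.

Answer: 106

Derivation:
Frame 1: STRIKE. 10 + next two rolls (1+9) = 20. Cumulative: 20
Frame 2: SPARE (1+9=10). 10 + next roll (0) = 10. Cumulative: 30
Frame 3: OPEN (0+1=1). Cumulative: 31
Frame 4: OPEN (2+7=9). Cumulative: 40
Frame 5: OPEN (3+5=8). Cumulative: 48
Frame 6: OPEN (8+0=8). Cumulative: 56
Frame 7: OPEN (5+0=5). Cumulative: 61
Frame 8: SPARE (0+10=10). 10 + next roll (7) = 17. Cumulative: 78
Frame 9: OPEN (7+1=8). Cumulative: 86
Frame 10: STRIKE. Sum of all frame-10 rolls (10+9+1) = 20. Cumulative: 106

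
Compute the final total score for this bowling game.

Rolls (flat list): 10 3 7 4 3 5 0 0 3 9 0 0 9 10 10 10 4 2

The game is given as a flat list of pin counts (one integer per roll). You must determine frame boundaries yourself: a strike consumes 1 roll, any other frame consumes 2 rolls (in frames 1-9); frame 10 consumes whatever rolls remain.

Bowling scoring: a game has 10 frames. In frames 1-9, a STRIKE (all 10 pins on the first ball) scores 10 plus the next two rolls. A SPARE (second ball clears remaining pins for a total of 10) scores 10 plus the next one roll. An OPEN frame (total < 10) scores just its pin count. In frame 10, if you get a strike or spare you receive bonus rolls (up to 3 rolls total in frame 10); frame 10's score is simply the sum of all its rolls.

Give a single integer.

Answer: 137

Derivation:
Frame 1: STRIKE. 10 + next two rolls (3+7) = 20. Cumulative: 20
Frame 2: SPARE (3+7=10). 10 + next roll (4) = 14. Cumulative: 34
Frame 3: OPEN (4+3=7). Cumulative: 41
Frame 4: OPEN (5+0=5). Cumulative: 46
Frame 5: OPEN (0+3=3). Cumulative: 49
Frame 6: OPEN (9+0=9). Cumulative: 58
Frame 7: OPEN (0+9=9). Cumulative: 67
Frame 8: STRIKE. 10 + next two rolls (10+10) = 30. Cumulative: 97
Frame 9: STRIKE. 10 + next two rolls (10+4) = 24. Cumulative: 121
Frame 10: STRIKE. Sum of all frame-10 rolls (10+4+2) = 16. Cumulative: 137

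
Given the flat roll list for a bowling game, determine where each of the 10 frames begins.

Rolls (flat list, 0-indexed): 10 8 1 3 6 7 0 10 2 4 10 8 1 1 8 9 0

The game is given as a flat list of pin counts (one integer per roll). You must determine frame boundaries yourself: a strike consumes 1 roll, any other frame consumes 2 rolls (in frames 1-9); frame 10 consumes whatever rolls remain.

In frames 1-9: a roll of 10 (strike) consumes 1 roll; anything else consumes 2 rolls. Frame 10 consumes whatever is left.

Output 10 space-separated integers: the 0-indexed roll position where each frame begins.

Answer: 0 1 3 5 7 8 10 11 13 15

Derivation:
Frame 1 starts at roll index 0: roll=10 (strike), consumes 1 roll
Frame 2 starts at roll index 1: rolls=8,1 (sum=9), consumes 2 rolls
Frame 3 starts at roll index 3: rolls=3,6 (sum=9), consumes 2 rolls
Frame 4 starts at roll index 5: rolls=7,0 (sum=7), consumes 2 rolls
Frame 5 starts at roll index 7: roll=10 (strike), consumes 1 roll
Frame 6 starts at roll index 8: rolls=2,4 (sum=6), consumes 2 rolls
Frame 7 starts at roll index 10: roll=10 (strike), consumes 1 roll
Frame 8 starts at roll index 11: rolls=8,1 (sum=9), consumes 2 rolls
Frame 9 starts at roll index 13: rolls=1,8 (sum=9), consumes 2 rolls
Frame 10 starts at roll index 15: 2 remaining rolls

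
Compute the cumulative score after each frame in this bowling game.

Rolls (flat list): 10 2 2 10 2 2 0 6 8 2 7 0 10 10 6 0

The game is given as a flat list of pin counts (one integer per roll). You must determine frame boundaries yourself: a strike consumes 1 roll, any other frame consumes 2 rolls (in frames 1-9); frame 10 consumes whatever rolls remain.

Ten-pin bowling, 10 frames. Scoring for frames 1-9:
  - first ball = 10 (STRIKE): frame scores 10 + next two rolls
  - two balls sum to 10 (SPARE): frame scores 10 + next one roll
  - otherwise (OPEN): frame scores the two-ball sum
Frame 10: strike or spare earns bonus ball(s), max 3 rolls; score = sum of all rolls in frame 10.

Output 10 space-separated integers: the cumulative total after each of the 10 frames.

Answer: 14 18 32 36 42 59 66 92 108 114

Derivation:
Frame 1: STRIKE. 10 + next two rolls (2+2) = 14. Cumulative: 14
Frame 2: OPEN (2+2=4). Cumulative: 18
Frame 3: STRIKE. 10 + next two rolls (2+2) = 14. Cumulative: 32
Frame 4: OPEN (2+2=4). Cumulative: 36
Frame 5: OPEN (0+6=6). Cumulative: 42
Frame 6: SPARE (8+2=10). 10 + next roll (7) = 17. Cumulative: 59
Frame 7: OPEN (7+0=7). Cumulative: 66
Frame 8: STRIKE. 10 + next two rolls (10+6) = 26. Cumulative: 92
Frame 9: STRIKE. 10 + next two rolls (6+0) = 16. Cumulative: 108
Frame 10: OPEN. Sum of all frame-10 rolls (6+0) = 6. Cumulative: 114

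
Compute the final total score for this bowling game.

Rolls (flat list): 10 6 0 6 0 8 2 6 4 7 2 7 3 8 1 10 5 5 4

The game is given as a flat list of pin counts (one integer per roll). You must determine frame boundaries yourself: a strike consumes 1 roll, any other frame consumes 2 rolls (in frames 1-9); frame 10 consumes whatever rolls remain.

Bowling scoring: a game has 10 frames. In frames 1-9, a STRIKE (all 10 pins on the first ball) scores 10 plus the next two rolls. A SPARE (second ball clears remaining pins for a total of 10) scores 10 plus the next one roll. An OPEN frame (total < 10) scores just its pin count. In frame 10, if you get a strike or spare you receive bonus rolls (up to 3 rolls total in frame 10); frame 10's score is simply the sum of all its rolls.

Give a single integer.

Frame 1: STRIKE. 10 + next two rolls (6+0) = 16. Cumulative: 16
Frame 2: OPEN (6+0=6). Cumulative: 22
Frame 3: OPEN (6+0=6). Cumulative: 28
Frame 4: SPARE (8+2=10). 10 + next roll (6) = 16. Cumulative: 44
Frame 5: SPARE (6+4=10). 10 + next roll (7) = 17. Cumulative: 61
Frame 6: OPEN (7+2=9). Cumulative: 70
Frame 7: SPARE (7+3=10). 10 + next roll (8) = 18. Cumulative: 88
Frame 8: OPEN (8+1=9). Cumulative: 97
Frame 9: STRIKE. 10 + next two rolls (5+5) = 20. Cumulative: 117
Frame 10: SPARE. Sum of all frame-10 rolls (5+5+4) = 14. Cumulative: 131

Answer: 131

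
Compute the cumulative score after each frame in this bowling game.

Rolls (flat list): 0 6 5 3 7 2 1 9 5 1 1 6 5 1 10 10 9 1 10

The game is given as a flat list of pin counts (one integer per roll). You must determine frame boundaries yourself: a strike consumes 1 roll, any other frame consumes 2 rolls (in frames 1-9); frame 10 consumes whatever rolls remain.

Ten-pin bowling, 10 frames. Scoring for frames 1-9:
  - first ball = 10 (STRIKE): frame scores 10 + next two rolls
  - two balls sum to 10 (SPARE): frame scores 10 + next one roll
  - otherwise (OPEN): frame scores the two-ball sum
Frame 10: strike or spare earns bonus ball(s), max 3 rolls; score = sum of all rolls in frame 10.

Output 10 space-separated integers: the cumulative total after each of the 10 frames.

Answer: 6 14 23 38 44 51 57 86 106 126

Derivation:
Frame 1: OPEN (0+6=6). Cumulative: 6
Frame 2: OPEN (5+3=8). Cumulative: 14
Frame 3: OPEN (7+2=9). Cumulative: 23
Frame 4: SPARE (1+9=10). 10 + next roll (5) = 15. Cumulative: 38
Frame 5: OPEN (5+1=6). Cumulative: 44
Frame 6: OPEN (1+6=7). Cumulative: 51
Frame 7: OPEN (5+1=6). Cumulative: 57
Frame 8: STRIKE. 10 + next two rolls (10+9) = 29. Cumulative: 86
Frame 9: STRIKE. 10 + next two rolls (9+1) = 20. Cumulative: 106
Frame 10: SPARE. Sum of all frame-10 rolls (9+1+10) = 20. Cumulative: 126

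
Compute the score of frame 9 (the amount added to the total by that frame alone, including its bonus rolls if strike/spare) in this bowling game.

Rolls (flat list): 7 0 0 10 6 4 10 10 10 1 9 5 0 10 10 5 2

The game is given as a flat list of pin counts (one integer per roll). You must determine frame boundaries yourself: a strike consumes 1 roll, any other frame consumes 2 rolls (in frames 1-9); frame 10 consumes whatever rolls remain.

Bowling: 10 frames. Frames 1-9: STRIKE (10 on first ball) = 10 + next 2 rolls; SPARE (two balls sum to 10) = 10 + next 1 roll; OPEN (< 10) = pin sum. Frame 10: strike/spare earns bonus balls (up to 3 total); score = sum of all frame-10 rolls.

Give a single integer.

Frame 1: OPEN (7+0=7). Cumulative: 7
Frame 2: SPARE (0+10=10). 10 + next roll (6) = 16. Cumulative: 23
Frame 3: SPARE (6+4=10). 10 + next roll (10) = 20. Cumulative: 43
Frame 4: STRIKE. 10 + next two rolls (10+10) = 30. Cumulative: 73
Frame 5: STRIKE. 10 + next two rolls (10+1) = 21. Cumulative: 94
Frame 6: STRIKE. 10 + next two rolls (1+9) = 20. Cumulative: 114
Frame 7: SPARE (1+9=10). 10 + next roll (5) = 15. Cumulative: 129
Frame 8: OPEN (5+0=5). Cumulative: 134
Frame 9: STRIKE. 10 + next two rolls (10+5) = 25. Cumulative: 159
Frame 10: STRIKE. Sum of all frame-10 rolls (10+5+2) = 17. Cumulative: 176

Answer: 25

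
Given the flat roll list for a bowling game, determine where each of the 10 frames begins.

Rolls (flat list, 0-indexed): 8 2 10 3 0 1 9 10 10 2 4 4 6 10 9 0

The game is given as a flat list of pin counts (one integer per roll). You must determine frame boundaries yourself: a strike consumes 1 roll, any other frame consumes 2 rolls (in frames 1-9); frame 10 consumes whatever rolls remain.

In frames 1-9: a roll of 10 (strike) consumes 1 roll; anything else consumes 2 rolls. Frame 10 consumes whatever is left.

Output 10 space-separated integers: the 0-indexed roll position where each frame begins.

Frame 1 starts at roll index 0: rolls=8,2 (sum=10), consumes 2 rolls
Frame 2 starts at roll index 2: roll=10 (strike), consumes 1 roll
Frame 3 starts at roll index 3: rolls=3,0 (sum=3), consumes 2 rolls
Frame 4 starts at roll index 5: rolls=1,9 (sum=10), consumes 2 rolls
Frame 5 starts at roll index 7: roll=10 (strike), consumes 1 roll
Frame 6 starts at roll index 8: roll=10 (strike), consumes 1 roll
Frame 7 starts at roll index 9: rolls=2,4 (sum=6), consumes 2 rolls
Frame 8 starts at roll index 11: rolls=4,6 (sum=10), consumes 2 rolls
Frame 9 starts at roll index 13: roll=10 (strike), consumes 1 roll
Frame 10 starts at roll index 14: 2 remaining rolls

Answer: 0 2 3 5 7 8 9 11 13 14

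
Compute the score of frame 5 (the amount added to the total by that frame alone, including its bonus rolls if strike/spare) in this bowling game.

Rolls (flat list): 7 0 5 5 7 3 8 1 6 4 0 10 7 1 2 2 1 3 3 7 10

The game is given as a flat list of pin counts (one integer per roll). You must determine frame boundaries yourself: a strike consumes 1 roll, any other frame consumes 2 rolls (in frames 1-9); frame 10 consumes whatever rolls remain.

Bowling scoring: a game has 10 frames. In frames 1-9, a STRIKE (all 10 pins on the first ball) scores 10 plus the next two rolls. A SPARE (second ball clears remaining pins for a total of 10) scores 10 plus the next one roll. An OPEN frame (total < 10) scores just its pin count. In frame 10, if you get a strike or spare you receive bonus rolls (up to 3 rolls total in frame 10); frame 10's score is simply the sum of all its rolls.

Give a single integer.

Answer: 10

Derivation:
Frame 1: OPEN (7+0=7). Cumulative: 7
Frame 2: SPARE (5+5=10). 10 + next roll (7) = 17. Cumulative: 24
Frame 3: SPARE (7+3=10). 10 + next roll (8) = 18. Cumulative: 42
Frame 4: OPEN (8+1=9). Cumulative: 51
Frame 5: SPARE (6+4=10). 10 + next roll (0) = 10. Cumulative: 61
Frame 6: SPARE (0+10=10). 10 + next roll (7) = 17. Cumulative: 78
Frame 7: OPEN (7+1=8). Cumulative: 86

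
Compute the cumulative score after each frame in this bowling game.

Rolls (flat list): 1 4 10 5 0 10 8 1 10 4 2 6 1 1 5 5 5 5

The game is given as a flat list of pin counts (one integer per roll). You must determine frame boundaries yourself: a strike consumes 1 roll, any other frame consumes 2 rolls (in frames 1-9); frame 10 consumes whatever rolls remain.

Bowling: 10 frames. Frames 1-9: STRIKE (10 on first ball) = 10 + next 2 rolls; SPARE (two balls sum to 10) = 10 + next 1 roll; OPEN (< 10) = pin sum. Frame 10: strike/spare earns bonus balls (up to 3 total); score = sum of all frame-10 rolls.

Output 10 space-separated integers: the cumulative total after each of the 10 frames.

Answer: 5 20 25 44 53 69 75 82 88 103

Derivation:
Frame 1: OPEN (1+4=5). Cumulative: 5
Frame 2: STRIKE. 10 + next two rolls (5+0) = 15. Cumulative: 20
Frame 3: OPEN (5+0=5). Cumulative: 25
Frame 4: STRIKE. 10 + next two rolls (8+1) = 19. Cumulative: 44
Frame 5: OPEN (8+1=9). Cumulative: 53
Frame 6: STRIKE. 10 + next two rolls (4+2) = 16. Cumulative: 69
Frame 7: OPEN (4+2=6). Cumulative: 75
Frame 8: OPEN (6+1=7). Cumulative: 82
Frame 9: OPEN (1+5=6). Cumulative: 88
Frame 10: SPARE. Sum of all frame-10 rolls (5+5+5) = 15. Cumulative: 103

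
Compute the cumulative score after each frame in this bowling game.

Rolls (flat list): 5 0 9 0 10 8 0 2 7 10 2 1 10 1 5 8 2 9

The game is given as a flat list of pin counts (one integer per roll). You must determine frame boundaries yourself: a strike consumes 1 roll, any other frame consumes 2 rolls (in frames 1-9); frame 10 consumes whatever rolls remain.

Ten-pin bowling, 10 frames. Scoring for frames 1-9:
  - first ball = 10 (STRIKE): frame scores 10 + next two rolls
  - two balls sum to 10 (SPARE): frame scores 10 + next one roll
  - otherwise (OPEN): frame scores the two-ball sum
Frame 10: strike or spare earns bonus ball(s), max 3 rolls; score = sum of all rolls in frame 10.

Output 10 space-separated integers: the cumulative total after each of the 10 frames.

Answer: 5 14 32 40 49 62 65 81 87 106

Derivation:
Frame 1: OPEN (5+0=5). Cumulative: 5
Frame 2: OPEN (9+0=9). Cumulative: 14
Frame 3: STRIKE. 10 + next two rolls (8+0) = 18. Cumulative: 32
Frame 4: OPEN (8+0=8). Cumulative: 40
Frame 5: OPEN (2+7=9). Cumulative: 49
Frame 6: STRIKE. 10 + next two rolls (2+1) = 13. Cumulative: 62
Frame 7: OPEN (2+1=3). Cumulative: 65
Frame 8: STRIKE. 10 + next two rolls (1+5) = 16. Cumulative: 81
Frame 9: OPEN (1+5=6). Cumulative: 87
Frame 10: SPARE. Sum of all frame-10 rolls (8+2+9) = 19. Cumulative: 106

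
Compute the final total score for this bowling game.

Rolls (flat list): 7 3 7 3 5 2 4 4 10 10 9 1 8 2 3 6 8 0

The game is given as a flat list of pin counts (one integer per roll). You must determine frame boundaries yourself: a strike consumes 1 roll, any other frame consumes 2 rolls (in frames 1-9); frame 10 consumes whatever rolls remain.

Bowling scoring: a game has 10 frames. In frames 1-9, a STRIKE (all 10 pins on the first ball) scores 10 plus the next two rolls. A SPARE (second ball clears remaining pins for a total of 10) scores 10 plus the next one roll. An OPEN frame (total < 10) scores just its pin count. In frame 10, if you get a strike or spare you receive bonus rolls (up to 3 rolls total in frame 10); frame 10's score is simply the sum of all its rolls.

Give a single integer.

Answer: 144

Derivation:
Frame 1: SPARE (7+3=10). 10 + next roll (7) = 17. Cumulative: 17
Frame 2: SPARE (7+3=10). 10 + next roll (5) = 15. Cumulative: 32
Frame 3: OPEN (5+2=7). Cumulative: 39
Frame 4: OPEN (4+4=8). Cumulative: 47
Frame 5: STRIKE. 10 + next two rolls (10+9) = 29. Cumulative: 76
Frame 6: STRIKE. 10 + next two rolls (9+1) = 20. Cumulative: 96
Frame 7: SPARE (9+1=10). 10 + next roll (8) = 18. Cumulative: 114
Frame 8: SPARE (8+2=10). 10 + next roll (3) = 13. Cumulative: 127
Frame 9: OPEN (3+6=9). Cumulative: 136
Frame 10: OPEN. Sum of all frame-10 rolls (8+0) = 8. Cumulative: 144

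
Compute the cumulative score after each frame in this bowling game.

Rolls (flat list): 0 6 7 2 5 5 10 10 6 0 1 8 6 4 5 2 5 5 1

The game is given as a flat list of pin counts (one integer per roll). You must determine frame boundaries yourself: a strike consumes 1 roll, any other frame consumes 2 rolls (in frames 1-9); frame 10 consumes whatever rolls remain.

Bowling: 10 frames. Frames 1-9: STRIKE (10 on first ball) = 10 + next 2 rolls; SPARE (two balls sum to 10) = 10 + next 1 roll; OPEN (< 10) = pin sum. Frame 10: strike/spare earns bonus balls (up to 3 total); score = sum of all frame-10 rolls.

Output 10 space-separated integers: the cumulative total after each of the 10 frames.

Answer: 6 15 35 61 77 83 92 107 114 125

Derivation:
Frame 1: OPEN (0+6=6). Cumulative: 6
Frame 2: OPEN (7+2=9). Cumulative: 15
Frame 3: SPARE (5+5=10). 10 + next roll (10) = 20. Cumulative: 35
Frame 4: STRIKE. 10 + next two rolls (10+6) = 26. Cumulative: 61
Frame 5: STRIKE. 10 + next two rolls (6+0) = 16. Cumulative: 77
Frame 6: OPEN (6+0=6). Cumulative: 83
Frame 7: OPEN (1+8=9). Cumulative: 92
Frame 8: SPARE (6+4=10). 10 + next roll (5) = 15. Cumulative: 107
Frame 9: OPEN (5+2=7). Cumulative: 114
Frame 10: SPARE. Sum of all frame-10 rolls (5+5+1) = 11. Cumulative: 125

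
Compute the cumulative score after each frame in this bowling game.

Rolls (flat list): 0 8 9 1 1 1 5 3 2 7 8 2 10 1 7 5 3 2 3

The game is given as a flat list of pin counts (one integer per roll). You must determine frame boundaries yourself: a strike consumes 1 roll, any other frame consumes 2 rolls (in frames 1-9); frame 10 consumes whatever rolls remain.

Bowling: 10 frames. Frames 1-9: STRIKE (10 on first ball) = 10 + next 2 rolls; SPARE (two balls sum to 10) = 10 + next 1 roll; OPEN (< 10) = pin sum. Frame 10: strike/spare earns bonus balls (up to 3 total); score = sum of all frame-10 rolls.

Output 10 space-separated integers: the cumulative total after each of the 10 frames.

Answer: 8 19 21 29 38 58 76 84 92 97

Derivation:
Frame 1: OPEN (0+8=8). Cumulative: 8
Frame 2: SPARE (9+1=10). 10 + next roll (1) = 11. Cumulative: 19
Frame 3: OPEN (1+1=2). Cumulative: 21
Frame 4: OPEN (5+3=8). Cumulative: 29
Frame 5: OPEN (2+7=9). Cumulative: 38
Frame 6: SPARE (8+2=10). 10 + next roll (10) = 20. Cumulative: 58
Frame 7: STRIKE. 10 + next two rolls (1+7) = 18. Cumulative: 76
Frame 8: OPEN (1+7=8). Cumulative: 84
Frame 9: OPEN (5+3=8). Cumulative: 92
Frame 10: OPEN. Sum of all frame-10 rolls (2+3) = 5. Cumulative: 97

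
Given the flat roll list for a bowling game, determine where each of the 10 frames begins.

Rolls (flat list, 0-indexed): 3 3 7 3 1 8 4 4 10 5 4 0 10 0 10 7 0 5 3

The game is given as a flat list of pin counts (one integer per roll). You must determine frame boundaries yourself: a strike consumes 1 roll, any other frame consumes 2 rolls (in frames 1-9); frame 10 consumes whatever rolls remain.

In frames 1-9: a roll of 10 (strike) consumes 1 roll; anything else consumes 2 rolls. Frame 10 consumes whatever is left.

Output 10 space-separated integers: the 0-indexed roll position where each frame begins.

Frame 1 starts at roll index 0: rolls=3,3 (sum=6), consumes 2 rolls
Frame 2 starts at roll index 2: rolls=7,3 (sum=10), consumes 2 rolls
Frame 3 starts at roll index 4: rolls=1,8 (sum=9), consumes 2 rolls
Frame 4 starts at roll index 6: rolls=4,4 (sum=8), consumes 2 rolls
Frame 5 starts at roll index 8: roll=10 (strike), consumes 1 roll
Frame 6 starts at roll index 9: rolls=5,4 (sum=9), consumes 2 rolls
Frame 7 starts at roll index 11: rolls=0,10 (sum=10), consumes 2 rolls
Frame 8 starts at roll index 13: rolls=0,10 (sum=10), consumes 2 rolls
Frame 9 starts at roll index 15: rolls=7,0 (sum=7), consumes 2 rolls
Frame 10 starts at roll index 17: 2 remaining rolls

Answer: 0 2 4 6 8 9 11 13 15 17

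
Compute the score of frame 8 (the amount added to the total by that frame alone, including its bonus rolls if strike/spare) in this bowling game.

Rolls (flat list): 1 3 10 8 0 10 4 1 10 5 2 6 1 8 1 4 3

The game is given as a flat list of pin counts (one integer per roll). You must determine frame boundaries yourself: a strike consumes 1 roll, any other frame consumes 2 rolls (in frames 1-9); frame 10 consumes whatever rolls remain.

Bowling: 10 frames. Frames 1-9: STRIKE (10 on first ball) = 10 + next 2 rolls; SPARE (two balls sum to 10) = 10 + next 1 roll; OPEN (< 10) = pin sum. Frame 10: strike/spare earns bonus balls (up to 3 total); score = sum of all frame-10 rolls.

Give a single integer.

Frame 1: OPEN (1+3=4). Cumulative: 4
Frame 2: STRIKE. 10 + next two rolls (8+0) = 18. Cumulative: 22
Frame 3: OPEN (8+0=8). Cumulative: 30
Frame 4: STRIKE. 10 + next two rolls (4+1) = 15. Cumulative: 45
Frame 5: OPEN (4+1=5). Cumulative: 50
Frame 6: STRIKE. 10 + next two rolls (5+2) = 17. Cumulative: 67
Frame 7: OPEN (5+2=7). Cumulative: 74
Frame 8: OPEN (6+1=7). Cumulative: 81
Frame 9: OPEN (8+1=9). Cumulative: 90
Frame 10: OPEN. Sum of all frame-10 rolls (4+3) = 7. Cumulative: 97

Answer: 7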